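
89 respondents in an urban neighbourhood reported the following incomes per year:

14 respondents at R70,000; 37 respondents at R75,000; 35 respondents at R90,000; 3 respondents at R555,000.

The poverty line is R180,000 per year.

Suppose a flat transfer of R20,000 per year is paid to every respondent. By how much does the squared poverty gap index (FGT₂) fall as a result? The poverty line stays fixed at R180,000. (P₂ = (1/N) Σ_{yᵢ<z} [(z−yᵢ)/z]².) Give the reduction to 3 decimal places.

0.107

Before: below the line — 14×R70,000, 37×R75,000, 35×R90,000; squared poverty gap index (FGT₂) = 0.29852.
After the R20,000 transfer: below the line — 14×R90,000, 37×R95,000, 35×R110,000; squared poverty gap index (FGT₂) = 0.19151.
Reduction = 0.29852 − 0.19151 = 0.107.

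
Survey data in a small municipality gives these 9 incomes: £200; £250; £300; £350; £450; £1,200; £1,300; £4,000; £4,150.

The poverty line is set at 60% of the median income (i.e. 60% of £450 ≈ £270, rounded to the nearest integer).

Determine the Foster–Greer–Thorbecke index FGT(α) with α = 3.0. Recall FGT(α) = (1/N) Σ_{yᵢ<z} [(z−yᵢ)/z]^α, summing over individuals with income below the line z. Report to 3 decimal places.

Below the line: £200, £250 (q = 2 of N = 9).
Normalized shortfalls: (270−200)/270 = 0.2593; (270−250)/270 = 0.0741.
Raised to α = 3.0: 0.01743; 0.00041.
Sum = 0.017833; FGT(3.0) = 0.017833 / 9 = 0.002.

0.002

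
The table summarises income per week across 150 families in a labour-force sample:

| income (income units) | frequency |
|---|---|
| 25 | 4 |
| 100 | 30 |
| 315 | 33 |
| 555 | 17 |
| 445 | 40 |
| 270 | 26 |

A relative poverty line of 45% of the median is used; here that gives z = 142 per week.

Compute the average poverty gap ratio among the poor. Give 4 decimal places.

Below the line: 4×25, 30×100 (q = 34 of N = 150).
Relative gaps: 0.8239 (×4), 0.2958 (×30); sum = 12.169014.
I averages over the q = 34 poor units only: 12.169014 / 34 = 0.3579.

0.3579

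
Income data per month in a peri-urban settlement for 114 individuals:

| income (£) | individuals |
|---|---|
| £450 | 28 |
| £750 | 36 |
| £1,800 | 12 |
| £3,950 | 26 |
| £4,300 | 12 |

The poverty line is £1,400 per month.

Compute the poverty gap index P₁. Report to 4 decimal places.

Below z: 28×£450, 36×£750 (q = 64 of N = 114).
Normalized shortfalls: (1400−450)/1400 = 0.6786 (×28); (1400−750)/1400 = 0.4643 (×36).
Sum of shortfalls = 35.714286; P₁ averages over all N: 35.714286 / 114 = 0.3133.

0.3133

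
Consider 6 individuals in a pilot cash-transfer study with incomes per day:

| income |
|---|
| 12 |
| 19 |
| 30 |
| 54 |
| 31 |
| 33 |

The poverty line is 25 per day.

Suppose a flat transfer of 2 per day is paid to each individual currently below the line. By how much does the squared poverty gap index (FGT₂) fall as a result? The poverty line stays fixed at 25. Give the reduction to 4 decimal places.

0.0181

Before: below the line — 12, 19; squared poverty gap index (FGT₂) = 0.054667.
After the 2 transfer: below the line — 14, 21; squared poverty gap index (FGT₂) = 0.036533.
Reduction = 0.054667 − 0.036533 = 0.0181.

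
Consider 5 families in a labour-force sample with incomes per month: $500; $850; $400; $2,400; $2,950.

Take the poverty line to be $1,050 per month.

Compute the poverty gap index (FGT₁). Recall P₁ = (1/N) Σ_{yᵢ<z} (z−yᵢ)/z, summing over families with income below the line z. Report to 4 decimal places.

0.2667

Incomes under z: $400, $500, $850 (q = 3 of N = 5).
Relative gaps: (1050−400)/1050 = 0.6190; (1050−500)/1050 = 0.5238; (1050−850)/1050 = 0.1905.
Sum of shortfalls = 1.333333; P₁ averages over all N: 1.333333 / 5 = 0.2667.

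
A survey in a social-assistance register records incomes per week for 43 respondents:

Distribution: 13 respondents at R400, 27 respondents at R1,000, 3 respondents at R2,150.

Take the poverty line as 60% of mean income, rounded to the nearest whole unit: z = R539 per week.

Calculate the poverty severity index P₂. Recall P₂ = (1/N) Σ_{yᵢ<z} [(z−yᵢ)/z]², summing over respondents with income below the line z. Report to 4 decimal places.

0.0201

Below z: 13×R400 (q = 13 of N = 43).
Normalized shortfalls: (539−400)/539 = 0.2579 (×13).
Squared: 0.0665 (×13).
Sum = 0.864561; P₂ = 0.864561 / 43 = 0.0201.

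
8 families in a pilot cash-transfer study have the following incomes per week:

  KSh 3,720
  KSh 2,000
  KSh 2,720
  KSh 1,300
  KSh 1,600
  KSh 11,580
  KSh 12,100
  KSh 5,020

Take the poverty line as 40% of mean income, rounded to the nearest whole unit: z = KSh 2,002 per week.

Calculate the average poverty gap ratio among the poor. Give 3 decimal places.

Below z: KSh 1,300, KSh 1,600, KSh 2,000 (q = 3 of N = 8).
Shortfall ratios (z−y)/z: 0.3506, 0.2008, 0.0010; sum = 0.552448.
The income-gap ratio divides by q (the poor only): 0.552448 / 3 = 0.184.

0.184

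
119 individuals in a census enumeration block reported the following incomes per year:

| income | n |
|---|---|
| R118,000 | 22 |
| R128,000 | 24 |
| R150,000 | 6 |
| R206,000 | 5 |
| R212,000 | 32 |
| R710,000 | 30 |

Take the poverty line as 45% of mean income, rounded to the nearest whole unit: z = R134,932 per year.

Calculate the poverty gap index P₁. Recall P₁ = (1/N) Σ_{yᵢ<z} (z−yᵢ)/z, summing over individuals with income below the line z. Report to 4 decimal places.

Below the line: 22×R118,000, 24×R128,000 (q = 46 of N = 119).
Gap ratios (z−y)/z: (134932−118000)/134932 = 0.1255 (×22); (134932−128000)/134932 = 0.0514 (×24).
Sum of shortfalls = 3.993656; P₁ averages over all N: 3.993656 / 119 = 0.0336.

0.0336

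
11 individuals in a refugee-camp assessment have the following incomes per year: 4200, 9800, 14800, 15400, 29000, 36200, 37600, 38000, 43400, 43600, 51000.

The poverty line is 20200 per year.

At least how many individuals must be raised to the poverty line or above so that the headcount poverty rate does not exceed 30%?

1

Currently q = 4 of N = 11 are below the line (H = 0.364).
A headcount ratio of at most 30% allows at most ⌊0.30 × 11⌋ = 3 poor individuals.
So at least 4 − 3 = 1 must be lifted.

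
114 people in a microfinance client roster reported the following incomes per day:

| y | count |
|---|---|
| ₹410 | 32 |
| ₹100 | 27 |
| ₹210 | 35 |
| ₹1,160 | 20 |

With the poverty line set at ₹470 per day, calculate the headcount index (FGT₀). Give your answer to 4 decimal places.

94 of the 114 people have income below ₹470.
H = 94/114 = 0.8246.

0.8246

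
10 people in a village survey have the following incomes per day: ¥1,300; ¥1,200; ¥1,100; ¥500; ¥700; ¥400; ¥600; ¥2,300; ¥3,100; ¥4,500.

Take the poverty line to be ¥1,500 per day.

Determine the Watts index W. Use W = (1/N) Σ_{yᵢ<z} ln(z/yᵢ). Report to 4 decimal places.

0.4775

Below the line: ¥400, ¥500, ¥600, ¥700, ¥1,100, ¥1,200, ¥1,300 (q = 7 of N = 10).
ln(z/y) terms: ln(1500/400) = 1.3218; ln(1500/500) = 1.0986; ln(1500/600) = 0.9163; ln(1500/700) = 0.7621; ln(1500/1100) = 0.3102; ln(1500/1200) = 0.2231; ln(1500/1300) = 0.1431.
W = 4.775198 / 10 = 0.4775.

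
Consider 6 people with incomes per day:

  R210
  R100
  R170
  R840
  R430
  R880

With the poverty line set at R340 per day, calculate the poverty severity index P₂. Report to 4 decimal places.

Below z: R100, R170, R210 (q = 3 of N = 6).
Relative gaps: (340−100)/340 = 0.7059; (340−170)/340 = 0.5000; (340−210)/340 = 0.3824.
Squared: 0.4983; 0.2500; 0.1462.
Sum = 0.894464; P₂ = 0.894464 / 6 = 0.1491.

0.1491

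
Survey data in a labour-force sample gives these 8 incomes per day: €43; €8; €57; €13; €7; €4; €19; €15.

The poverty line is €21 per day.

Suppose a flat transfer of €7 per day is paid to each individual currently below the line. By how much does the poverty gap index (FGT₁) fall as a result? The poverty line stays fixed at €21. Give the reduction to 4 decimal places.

0.2143

Before: below the line — €4, €7, €8, €13, €15, €19; poverty gap index (FGT₁) = 0.357143.
After the €7 transfer: below the line — €11, €14, €15, €20; poverty gap index (FGT₁) = 0.142857.
Reduction = 0.357143 − 0.142857 = 0.2143.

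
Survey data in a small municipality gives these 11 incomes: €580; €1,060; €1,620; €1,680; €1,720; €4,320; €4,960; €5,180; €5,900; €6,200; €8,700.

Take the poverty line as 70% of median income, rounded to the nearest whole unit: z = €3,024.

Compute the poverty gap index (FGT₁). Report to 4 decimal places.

Incomes under z: €580, €1,060, €1,620, €1,680, €1,720 (q = 5 of N = 11).
Shortfall ratios: (3024−580)/3024 = 0.8082; (3024−1060)/3024 = 0.6495; (3024−1620)/3024 = 0.4643; (3024−1680)/3024 = 0.4444; (3024−1720)/3024 = 0.4312.
Sum of shortfalls = 2.797619; P₁ averages over all N: 2.797619 / 11 = 0.2543.

0.2543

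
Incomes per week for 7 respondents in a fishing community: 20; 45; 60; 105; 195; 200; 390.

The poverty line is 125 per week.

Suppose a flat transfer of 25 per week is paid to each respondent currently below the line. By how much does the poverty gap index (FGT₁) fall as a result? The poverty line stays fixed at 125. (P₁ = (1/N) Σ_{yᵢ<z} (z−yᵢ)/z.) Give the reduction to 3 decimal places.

0.109

Before: below the line — 20, 45, 60, 105; poverty gap index (FGT₁) = 0.30857.
After the 25 transfer: below the line — 45, 70, 85; poverty gap index (FGT₁) = 0.20000.
Reduction = 0.30857 − 0.20000 = 0.109.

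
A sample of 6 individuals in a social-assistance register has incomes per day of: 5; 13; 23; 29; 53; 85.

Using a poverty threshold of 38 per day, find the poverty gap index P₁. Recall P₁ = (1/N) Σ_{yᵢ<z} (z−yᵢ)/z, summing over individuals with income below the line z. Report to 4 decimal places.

0.3596

Below z: 5, 13, 23, 29 (q = 4 of N = 6).
Relative gaps: (38−5)/38 = 0.8684; (38−13)/38 = 0.6579; (38−23)/38 = 0.3947; (38−29)/38 = 0.2368.
Σ = 2.157895. Dividing by the full population N = 6 gives P₁ = 0.3596.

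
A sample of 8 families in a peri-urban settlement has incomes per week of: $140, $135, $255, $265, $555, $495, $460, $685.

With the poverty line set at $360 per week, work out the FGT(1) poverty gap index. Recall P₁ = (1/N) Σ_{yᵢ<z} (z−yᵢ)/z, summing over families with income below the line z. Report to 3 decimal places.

Incomes under z: $135, $140, $255, $265 (q = 4 of N = 8).
Relative gaps: (360−135)/360 = 0.6250; (360−140)/360 = 0.6111; (360−255)/360 = 0.2917; (360−265)/360 = 0.2639.
Σ = 1.791667. Dividing by the full population N = 8 gives P₁ = 0.224.

0.224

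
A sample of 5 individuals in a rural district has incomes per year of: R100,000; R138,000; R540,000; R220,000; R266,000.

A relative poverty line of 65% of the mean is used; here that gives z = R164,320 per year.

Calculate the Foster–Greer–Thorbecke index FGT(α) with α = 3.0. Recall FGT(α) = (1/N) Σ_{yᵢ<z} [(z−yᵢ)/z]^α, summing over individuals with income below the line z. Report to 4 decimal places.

Below the line: R100,000, R138,000 (q = 2 of N = 5).
Shortfall ratios: (164320−100000)/164320 = 0.3914; (164320−138000)/164320 = 0.1602.
Raised to α = 3.0: 0.05997; 0.00411.
Sum = 0.064084; FGT(3.0) = 0.064084 / 5 = 0.0128.

0.0128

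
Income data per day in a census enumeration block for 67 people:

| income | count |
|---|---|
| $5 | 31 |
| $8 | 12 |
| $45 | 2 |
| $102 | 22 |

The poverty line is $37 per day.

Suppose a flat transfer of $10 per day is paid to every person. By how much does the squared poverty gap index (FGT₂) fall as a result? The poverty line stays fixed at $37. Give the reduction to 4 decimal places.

0.2453

Before: below the line — 31×$5, 12×$8; squared poverty gap index (FGT₂) = 0.456112.
After the $10 transfer: below the line — 31×$15, 12×$18; squared poverty gap index (FGT₂) = 0.210809.
Reduction = 0.456112 − 0.210809 = 0.2453.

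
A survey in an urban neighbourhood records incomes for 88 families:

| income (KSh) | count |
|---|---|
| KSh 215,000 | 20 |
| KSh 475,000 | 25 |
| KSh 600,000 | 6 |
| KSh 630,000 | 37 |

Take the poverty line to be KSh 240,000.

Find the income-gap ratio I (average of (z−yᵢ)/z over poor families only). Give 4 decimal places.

0.1042

Below the line: 20×KSh 215,000 (q = 20 of N = 88).
Shortfall ratios (z−y)/z: 0.1042 (×20); sum = 2.083333.
I averages over the q = 20 poor units only: 2.083333 / 20 = 0.1042.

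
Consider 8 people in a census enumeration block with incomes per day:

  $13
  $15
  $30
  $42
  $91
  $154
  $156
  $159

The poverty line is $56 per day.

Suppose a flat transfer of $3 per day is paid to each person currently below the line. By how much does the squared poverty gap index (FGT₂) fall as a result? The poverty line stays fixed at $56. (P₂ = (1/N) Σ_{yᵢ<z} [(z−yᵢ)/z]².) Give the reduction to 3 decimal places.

0.028

Before: below the line — $13, $15, $30, $42; squared poverty gap index (FGT₂) = 0.17546.
After the $3 transfer: below the line — $16, $18, $33, $45; squared poverty gap index (FGT₂) = 0.14724.
Reduction = 0.17546 − 0.14724 = 0.028.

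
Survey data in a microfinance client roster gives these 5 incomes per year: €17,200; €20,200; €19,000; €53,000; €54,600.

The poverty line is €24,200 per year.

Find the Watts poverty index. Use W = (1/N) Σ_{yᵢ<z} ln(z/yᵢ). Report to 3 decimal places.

Incomes under z: €17,200, €19,000, €20,200 (q = 3 of N = 5).
ln(z/y) terms: ln(24200/17200) = 0.3414; ln(24200/19000) = 0.2419; ln(24200/20200) = 0.1807.
W = 0.764027 / 5 = 0.153.

0.153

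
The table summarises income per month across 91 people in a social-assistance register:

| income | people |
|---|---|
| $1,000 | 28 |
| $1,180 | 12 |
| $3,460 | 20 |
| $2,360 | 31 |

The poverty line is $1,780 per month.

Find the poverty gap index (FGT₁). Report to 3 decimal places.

0.179

Below z: 28×$1,000, 12×$1,180 (q = 40 of N = 91).
Shortfall ratios: (1780−1000)/1780 = 0.4382 (×28); (1780−1180)/1780 = 0.3371 (×12).
Σ = 16.314607. Dividing by the full population N = 91 gives P₁ = 0.179.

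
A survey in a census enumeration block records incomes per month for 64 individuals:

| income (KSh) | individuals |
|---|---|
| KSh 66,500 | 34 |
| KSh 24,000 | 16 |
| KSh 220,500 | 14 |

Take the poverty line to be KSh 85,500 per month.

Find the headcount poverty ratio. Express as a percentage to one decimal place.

78.1%

50 of the 64 individuals have income below KSh 85,500.
H = 50/64 = 78.1%.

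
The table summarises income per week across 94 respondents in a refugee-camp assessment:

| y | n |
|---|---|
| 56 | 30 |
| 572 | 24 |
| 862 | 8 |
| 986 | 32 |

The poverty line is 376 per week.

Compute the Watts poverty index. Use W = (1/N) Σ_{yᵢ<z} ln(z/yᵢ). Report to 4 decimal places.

Below the line: 30×56 (q = 30 of N = 94).
Log shortfalls: ln(376/56) = 1.9042 (×30).
W = 57.127124 / 94 = 0.6077.

0.6077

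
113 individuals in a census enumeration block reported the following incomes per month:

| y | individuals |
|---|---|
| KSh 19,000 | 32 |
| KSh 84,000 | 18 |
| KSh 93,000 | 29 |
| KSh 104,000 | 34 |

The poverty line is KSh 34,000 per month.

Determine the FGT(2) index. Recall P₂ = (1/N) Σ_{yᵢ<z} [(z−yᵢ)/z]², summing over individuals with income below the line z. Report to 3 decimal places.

0.055

Incomes under z: 32×KSh 19,000 (q = 32 of N = 113).
Normalized shortfalls: (34000−19000)/34000 = 0.4412 (×32).
Squared: 0.1946 (×32).
Sum = 6.228374; P₂ = 6.228374 / 113 = 0.055.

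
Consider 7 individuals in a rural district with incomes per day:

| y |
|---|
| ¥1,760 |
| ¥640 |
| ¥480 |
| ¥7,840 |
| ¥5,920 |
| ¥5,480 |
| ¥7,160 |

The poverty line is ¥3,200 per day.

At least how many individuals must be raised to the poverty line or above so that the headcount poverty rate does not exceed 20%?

Currently q = 3 of N = 7 are below the line (H = 0.429).
A headcount ratio of at most 20% allows at most ⌊0.20 × 7⌋ = 1 poor individuals.
So at least 3 − 1 = 2 must be lifted.

2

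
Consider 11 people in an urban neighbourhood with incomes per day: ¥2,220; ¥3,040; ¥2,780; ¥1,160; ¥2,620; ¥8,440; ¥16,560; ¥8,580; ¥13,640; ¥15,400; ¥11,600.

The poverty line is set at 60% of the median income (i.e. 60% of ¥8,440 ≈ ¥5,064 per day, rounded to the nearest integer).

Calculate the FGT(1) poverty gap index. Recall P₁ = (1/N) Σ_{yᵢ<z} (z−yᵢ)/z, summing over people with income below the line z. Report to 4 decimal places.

Below z: ¥1,160, ¥2,220, ¥2,620, ¥2,780, ¥3,040 (q = 5 of N = 11).
Relative gaps: (5064−1160)/5064 = 0.7709; (5064−2220)/5064 = 0.5616; (5064−2620)/5064 = 0.4826; (5064−2780)/5064 = 0.4510; (5064−3040)/5064 = 0.3997.
Sum of shortfalls = 2.665877; P₁ averages over all N: 2.665877 / 11 = 0.2424.

0.2424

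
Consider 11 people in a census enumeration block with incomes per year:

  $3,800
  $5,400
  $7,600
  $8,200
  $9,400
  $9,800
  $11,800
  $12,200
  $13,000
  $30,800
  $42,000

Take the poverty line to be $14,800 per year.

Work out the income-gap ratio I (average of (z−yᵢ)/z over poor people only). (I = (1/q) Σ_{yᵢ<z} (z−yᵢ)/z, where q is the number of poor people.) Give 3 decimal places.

Poor units: $3,800, $5,400, $7,600, $8,200, $9,400, $9,800, $11,800, $12,200, $13,000 (q = 9 of N = 11).
Shortfall ratios (z−y)/z: 0.7432, 0.6351, 0.4865, 0.4459, 0.3649, 0.3378, 0.2027, 0.1757, 0.1216; sum = 3.513514.
The income-gap ratio divides by q (the poor only): 3.513514 / 9 = 0.390.

0.390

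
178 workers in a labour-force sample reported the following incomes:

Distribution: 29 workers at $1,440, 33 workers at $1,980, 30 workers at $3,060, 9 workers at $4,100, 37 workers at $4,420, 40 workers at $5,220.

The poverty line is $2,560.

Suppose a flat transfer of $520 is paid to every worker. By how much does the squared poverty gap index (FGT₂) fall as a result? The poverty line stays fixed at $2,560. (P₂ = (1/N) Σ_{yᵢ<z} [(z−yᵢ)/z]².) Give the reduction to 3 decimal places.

Before: below the line — 29×$1,440, 33×$1,980; squared poverty gap index (FGT₂) = 0.04070.
After the $520 transfer: below the line — 29×$1,960, 33×$2,500; squared poverty gap index (FGT₂) = 0.00905.
Reduction = 0.04070 − 0.00905 = 0.032.

0.032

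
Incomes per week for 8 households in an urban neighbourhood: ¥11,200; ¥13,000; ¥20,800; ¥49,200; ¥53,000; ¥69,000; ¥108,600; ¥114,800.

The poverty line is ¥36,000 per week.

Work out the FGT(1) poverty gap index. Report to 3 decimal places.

Below the line: ¥11,200, ¥13,000, ¥20,800 (q = 3 of N = 8).
Gap ratios (z−y)/z: (36000−11200)/36000 = 0.6889; (36000−13000)/36000 = 0.6389; (36000−20800)/36000 = 0.4222.
Sum of shortfalls = 1.750000; P₁ averages over all N: 1.750000 / 8 = 0.219.

0.219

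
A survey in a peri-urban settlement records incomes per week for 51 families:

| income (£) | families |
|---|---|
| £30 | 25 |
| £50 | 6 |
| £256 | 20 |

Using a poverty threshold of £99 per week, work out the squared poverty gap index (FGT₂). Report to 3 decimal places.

0.267

Poor units: 25×£30, 6×£50 (q = 31 of N = 51).
Relative gaps: (99−30)/99 = 0.6970 (×25); (99−50)/99 = 0.4949 (×6).
Squared: 0.4858 (×25); 0.2450 (×6).
Sum = 13.614019; P₂ = 13.614019 / 51 = 0.267.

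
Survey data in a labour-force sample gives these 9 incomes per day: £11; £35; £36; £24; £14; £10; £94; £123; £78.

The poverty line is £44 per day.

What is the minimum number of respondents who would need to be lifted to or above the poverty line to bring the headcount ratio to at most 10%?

6

6 of the 9 respondents are poor, so H = 6/9 = 0.667.
A headcount ratio of at most 10% allows at most ⌊0.10 × 9⌋ = 0 poor respondents.
So at least 6 − 0 = 6 must be lifted.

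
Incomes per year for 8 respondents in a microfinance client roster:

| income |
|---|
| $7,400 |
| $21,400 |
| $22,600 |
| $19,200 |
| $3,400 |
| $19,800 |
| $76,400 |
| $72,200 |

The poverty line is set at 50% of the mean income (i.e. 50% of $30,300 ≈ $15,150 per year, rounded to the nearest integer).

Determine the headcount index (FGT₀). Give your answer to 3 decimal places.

0.250

2 of the 8 respondents have income below $15,150.
H = 2/8 = 0.250.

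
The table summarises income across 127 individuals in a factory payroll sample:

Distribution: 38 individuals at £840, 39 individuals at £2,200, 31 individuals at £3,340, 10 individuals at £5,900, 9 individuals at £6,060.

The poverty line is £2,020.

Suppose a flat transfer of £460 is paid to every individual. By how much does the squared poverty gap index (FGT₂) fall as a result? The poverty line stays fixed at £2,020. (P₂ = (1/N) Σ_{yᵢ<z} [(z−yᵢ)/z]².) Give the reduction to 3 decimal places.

Before: below the line — 38×£840; squared poverty gap index (FGT₂) = 0.10210.
After the £460 transfer: below the line — 38×£1,300; squared poverty gap index (FGT₂) = 0.03801.
Reduction = 0.10210 − 0.03801 = 0.064.

0.064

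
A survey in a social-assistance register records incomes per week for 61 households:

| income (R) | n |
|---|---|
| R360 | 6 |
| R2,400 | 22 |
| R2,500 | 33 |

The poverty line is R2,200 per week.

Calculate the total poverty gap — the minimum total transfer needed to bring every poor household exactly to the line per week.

R11,040

Below z: 6×R360 (q = 6 of N = 61).
Individual gaps: 6×(2200−360) = 11040.
Aggregate gap = R11,040.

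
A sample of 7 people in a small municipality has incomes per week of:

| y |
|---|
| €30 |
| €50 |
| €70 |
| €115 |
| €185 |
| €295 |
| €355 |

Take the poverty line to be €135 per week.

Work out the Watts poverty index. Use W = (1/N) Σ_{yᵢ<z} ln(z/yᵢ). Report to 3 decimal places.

0.473

Below the line: €30, €50, €70, €115 (q = 4 of N = 7).
Log gaps: ln(135/30) = 1.5041; ln(135/50) = 0.9933; ln(135/70) = 0.6568; ln(135/115) = 0.1603.
W = 3.314451 / 7 = 0.473.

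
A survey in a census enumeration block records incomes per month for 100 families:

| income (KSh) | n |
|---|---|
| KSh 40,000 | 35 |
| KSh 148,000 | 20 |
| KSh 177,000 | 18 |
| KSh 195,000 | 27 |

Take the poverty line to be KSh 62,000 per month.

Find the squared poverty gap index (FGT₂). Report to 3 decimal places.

0.044

Incomes under z: 35×KSh 40,000 (q = 35 of N = 100).
Gap ratios (z−y)/z: (62000−40000)/62000 = 0.3548 (×35).
Squared: 0.1259 (×35).
Sum = 4.406868; P₂ = 4.406868 / 100 = 0.044.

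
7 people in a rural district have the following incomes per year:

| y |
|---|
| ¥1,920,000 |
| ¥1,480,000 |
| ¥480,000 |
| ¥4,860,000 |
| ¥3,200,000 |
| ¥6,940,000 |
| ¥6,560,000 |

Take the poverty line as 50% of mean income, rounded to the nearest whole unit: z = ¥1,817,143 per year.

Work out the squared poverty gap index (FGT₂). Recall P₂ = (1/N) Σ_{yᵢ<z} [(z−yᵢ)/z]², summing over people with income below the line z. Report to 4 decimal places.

0.0823

Incomes under z: ¥480,000, ¥1,480,000 (q = 2 of N = 7).
Relative gaps: (1817143−480000)/1817143 = 0.7358; (1817143−1480000)/1817143 = 0.1855.
Squared: 0.5415; 0.0344.
Sum = 0.575897; P₂ = 0.575897 / 7 = 0.0823.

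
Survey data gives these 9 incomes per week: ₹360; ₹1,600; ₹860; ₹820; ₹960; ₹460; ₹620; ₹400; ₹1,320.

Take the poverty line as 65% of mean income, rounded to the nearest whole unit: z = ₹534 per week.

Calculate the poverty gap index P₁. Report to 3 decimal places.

0.079

Below z: ₹360, ₹400, ₹460 (q = 3 of N = 9).
Shortfall ratios: (534−360)/534 = 0.3258; (534−400)/534 = 0.2509; (534−460)/534 = 0.1386.
Σ = 0.715356. Dividing by the full population N = 9 gives P₁ = 0.079.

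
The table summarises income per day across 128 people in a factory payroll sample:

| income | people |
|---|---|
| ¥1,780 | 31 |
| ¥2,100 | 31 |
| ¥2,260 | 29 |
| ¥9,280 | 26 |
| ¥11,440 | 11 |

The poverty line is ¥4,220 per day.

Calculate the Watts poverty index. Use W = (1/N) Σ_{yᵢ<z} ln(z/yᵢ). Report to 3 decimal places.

0.520

Below z: 31×¥1,780, 31×¥2,100, 29×¥2,260 (q = 91 of N = 128).
Log shortfalls: ln(4220/1780) = 0.8632 (×31); ln(4220/2100) = 0.6979 (×31); ln(4220/2260) = 0.6245 (×29).
W = 66.504345 / 128 = 0.520.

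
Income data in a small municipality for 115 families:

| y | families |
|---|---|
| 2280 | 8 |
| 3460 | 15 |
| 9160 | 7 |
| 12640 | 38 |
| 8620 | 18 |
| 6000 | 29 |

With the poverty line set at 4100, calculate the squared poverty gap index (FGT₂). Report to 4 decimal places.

Incomes under z: 8×2280, 15×3460 (q = 23 of N = 115).
Shortfall ratios: (4100−2280)/4100 = 0.4439 (×8); (4100−3460)/4100 = 0.1561 (×15).
Squared: 0.1970 (×8); 0.0244 (×15).
Sum = 1.941892; P₂ = 1.941892 / 115 = 0.0169.

0.0169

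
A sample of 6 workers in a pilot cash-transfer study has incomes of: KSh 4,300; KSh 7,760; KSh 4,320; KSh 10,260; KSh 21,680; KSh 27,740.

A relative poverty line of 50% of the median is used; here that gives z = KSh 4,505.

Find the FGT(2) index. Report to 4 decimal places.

Below the line: KSh 4,300, KSh 4,320 (q = 2 of N = 6).
Gap ratios (z−y)/z: (4505−4300)/4505 = 0.0455; (4505−4320)/4505 = 0.0411.
Squared: 0.0021; 0.0017.
Sum = 0.003757; P₂ = 0.003757 / 6 = 0.0006.

0.0006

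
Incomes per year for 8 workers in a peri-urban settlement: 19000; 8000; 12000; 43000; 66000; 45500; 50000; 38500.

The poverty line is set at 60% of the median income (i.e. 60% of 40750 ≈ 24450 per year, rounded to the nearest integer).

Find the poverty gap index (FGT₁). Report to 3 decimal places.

Poor units: 8000, 12000, 19000 (q = 3 of N = 8).
Relative gaps: (24450−8000)/24450 = 0.6728; (24450−12000)/24450 = 0.5092; (24450−19000)/24450 = 0.2229.
Σ = 1.404908. Dividing by the full population N = 8 gives P₁ = 0.176.

0.176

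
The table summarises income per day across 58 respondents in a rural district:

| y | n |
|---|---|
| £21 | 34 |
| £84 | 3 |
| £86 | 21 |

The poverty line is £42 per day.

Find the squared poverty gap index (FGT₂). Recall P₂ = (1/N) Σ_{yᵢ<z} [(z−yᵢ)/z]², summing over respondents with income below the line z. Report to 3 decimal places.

Below the line: 34×£21 (q = 34 of N = 58).
Normalized shortfalls: (42−21)/42 = 0.5000 (×34).
Squared: 0.2500 (×34).
Sum = 8.500000; P₂ = 8.500000 / 58 = 0.147.

0.147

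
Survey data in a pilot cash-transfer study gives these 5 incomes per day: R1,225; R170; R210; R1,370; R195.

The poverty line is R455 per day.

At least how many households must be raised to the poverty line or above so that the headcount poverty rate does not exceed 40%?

3 of the 5 households are poor, so H = 3/5 = 0.600.
A headcount ratio of at most 40% allows at most ⌊0.40 × 5⌋ = 2 poor households.
So at least 3 − 2 = 1 must be lifted.

1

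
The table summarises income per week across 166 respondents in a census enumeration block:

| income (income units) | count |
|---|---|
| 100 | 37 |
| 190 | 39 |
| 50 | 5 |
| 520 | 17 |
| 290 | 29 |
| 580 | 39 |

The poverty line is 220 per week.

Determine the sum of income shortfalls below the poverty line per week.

6460

Incomes under z: 5×50, 37×100, 39×190 (q = 81 of N = 166).
Individual gaps: 5×(220−50) = 850; 37×(220−100) = 4440; 39×(220−190) = 1170.
Aggregate gap = 6460.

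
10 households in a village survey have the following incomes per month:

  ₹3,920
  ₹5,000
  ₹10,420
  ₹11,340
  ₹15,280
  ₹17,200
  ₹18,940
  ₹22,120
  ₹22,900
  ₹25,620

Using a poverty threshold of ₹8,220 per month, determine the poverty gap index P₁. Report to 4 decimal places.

0.0915

Incomes under z: ₹3,920, ₹5,000 (q = 2 of N = 10).
Gap ratios (z−y)/z: (8220−3920)/8220 = 0.5231; (8220−5000)/8220 = 0.3917.
Sum of shortfalls = 0.914842; P₁ averages over all N: 0.914842 / 10 = 0.0915.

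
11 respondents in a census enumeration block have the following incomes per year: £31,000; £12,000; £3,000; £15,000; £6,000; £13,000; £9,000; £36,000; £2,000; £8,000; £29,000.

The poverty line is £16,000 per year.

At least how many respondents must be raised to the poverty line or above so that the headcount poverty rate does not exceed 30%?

Currently q = 8 of N = 11 are below the line (H = 0.727).
A headcount ratio of at most 30% allows at most ⌊0.30 × 11⌋ = 3 poor respondents.
So at least 8 − 3 = 5 must be lifted.

5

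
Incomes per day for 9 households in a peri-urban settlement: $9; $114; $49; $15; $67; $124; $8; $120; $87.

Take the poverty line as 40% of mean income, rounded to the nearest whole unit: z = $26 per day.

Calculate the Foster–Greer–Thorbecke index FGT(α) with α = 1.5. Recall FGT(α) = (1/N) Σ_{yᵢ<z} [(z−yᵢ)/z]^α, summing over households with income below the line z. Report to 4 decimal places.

0.1533

Below z: $8, $9, $15 (q = 3 of N = 9).
Normalized shortfalls: (26−8)/26 = 0.6923; (26−9)/26 = 0.6538; (26−15)/26 = 0.4231.
Raised to α = 1.5: 0.57603; 0.52870; 0.27519.
Sum = 1.379927; FGT(1.5) = 1.379927 / 9 = 0.1533.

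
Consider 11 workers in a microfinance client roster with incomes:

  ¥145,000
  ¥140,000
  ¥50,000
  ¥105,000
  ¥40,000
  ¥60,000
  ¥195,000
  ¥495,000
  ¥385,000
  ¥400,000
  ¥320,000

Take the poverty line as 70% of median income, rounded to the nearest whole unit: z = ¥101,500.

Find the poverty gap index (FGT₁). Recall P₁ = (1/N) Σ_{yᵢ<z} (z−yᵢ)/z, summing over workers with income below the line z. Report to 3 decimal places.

Incomes under z: ¥40,000, ¥50,000, ¥60,000 (q = 3 of N = 11).
Gap ratios (z−y)/z: (101500−40000)/101500 = 0.6059; (101500−50000)/101500 = 0.5074; (101500−60000)/101500 = 0.4089.
Σ = 1.522167. Dividing by the full population N = 11 gives P₁ = 0.138.

0.138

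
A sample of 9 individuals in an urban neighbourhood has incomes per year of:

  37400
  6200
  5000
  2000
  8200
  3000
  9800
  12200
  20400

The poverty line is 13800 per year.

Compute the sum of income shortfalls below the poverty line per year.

50200

Below the line: 2000, 3000, 5000, 6200, 8200, 9800, 12200 (q = 7 of N = 9).
Individual gaps: 13800−2000 = 11800; 13800−3000 = 10800; 13800−5000 = 8800; 13800−6200 = 7600; 13800−8200 = 5600; 13800−9800 = 4000; 13800−12200 = 1600.
Aggregate gap = 50200.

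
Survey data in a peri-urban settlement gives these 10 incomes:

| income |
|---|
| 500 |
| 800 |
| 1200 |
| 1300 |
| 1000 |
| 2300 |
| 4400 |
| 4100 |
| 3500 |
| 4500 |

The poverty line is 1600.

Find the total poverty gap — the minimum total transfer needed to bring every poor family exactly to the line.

Incomes under z: 500, 800, 1000, 1200, 1300 (q = 5 of N = 10).
Individual gaps: 1600−500 = 1100; 1600−800 = 800; 1600−1000 = 600; 1600−1200 = 400; 1600−1300 = 300.
Aggregate gap = 3200.

3200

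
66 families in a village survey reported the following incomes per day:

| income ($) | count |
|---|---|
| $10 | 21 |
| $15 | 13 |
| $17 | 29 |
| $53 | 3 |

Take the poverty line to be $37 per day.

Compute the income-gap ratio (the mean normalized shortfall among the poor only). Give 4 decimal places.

Incomes under z: 21×$10, 13×$15, 29×$17 (q = 63 of N = 66).
Shortfall ratios (z−y)/z: 0.7297 (×21), 0.5946 (×13), 0.5405 (×29); sum = 38.729730.
The income-gap ratio divides by q (the poor only): 38.729730 / 63 = 0.6148.

0.6148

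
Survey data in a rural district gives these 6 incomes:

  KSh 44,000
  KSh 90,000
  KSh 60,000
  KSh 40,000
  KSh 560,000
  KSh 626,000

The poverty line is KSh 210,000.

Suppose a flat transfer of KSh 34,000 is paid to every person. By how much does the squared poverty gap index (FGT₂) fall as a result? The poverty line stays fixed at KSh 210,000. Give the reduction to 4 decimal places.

Before: below the line — KSh 40,000, KSh 44,000, KSh 60,000, KSh 90,000; squared poverty gap index (FGT₂) = 0.352819.
After the KSh 34,000 transfer: below the line — KSh 74,000, KSh 78,000, KSh 94,000, KSh 124,000; squared poverty gap index (FGT₂) = 0.214558.
Reduction = 0.352819 − 0.214558 = 0.1383.

0.1383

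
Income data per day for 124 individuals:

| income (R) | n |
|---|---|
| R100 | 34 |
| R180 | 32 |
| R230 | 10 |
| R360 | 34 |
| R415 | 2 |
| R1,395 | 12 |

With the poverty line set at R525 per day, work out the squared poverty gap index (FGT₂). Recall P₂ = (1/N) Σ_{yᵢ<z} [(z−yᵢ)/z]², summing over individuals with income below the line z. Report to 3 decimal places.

0.344

Below z: 34×R100, 32×R180, 10×R230, 34×R360, 2×R415 (q = 112 of N = 124).
Normalized shortfalls: (525−100)/525 = 0.8095 (×34); (525−180)/525 = 0.6571 (×32); (525−230)/525 = 0.5619 (×10); (525−360)/525 = 0.3143 (×34); (525−415)/525 = 0.2095 (×2).
Squared: 0.6553 (×34); 0.4318 (×32); 0.3157 (×10); 0.0988 (×34); 0.0439 (×2).
Sum = 42.703492; P₂ = 42.703492 / 124 = 0.344.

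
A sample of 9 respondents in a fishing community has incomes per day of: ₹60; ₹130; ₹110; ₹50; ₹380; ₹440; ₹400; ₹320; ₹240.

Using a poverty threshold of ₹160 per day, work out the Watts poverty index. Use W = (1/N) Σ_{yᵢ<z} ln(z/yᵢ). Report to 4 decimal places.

Poor units: ₹50, ₹60, ₹110, ₹130 (q = 4 of N = 9).
Log shortfalls: ln(160/50) = 1.1632; ln(160/60) = 0.9808; ln(160/110) = 0.3747; ln(160/130) = 0.2076.
W = 2.726313 / 9 = 0.3029.

0.3029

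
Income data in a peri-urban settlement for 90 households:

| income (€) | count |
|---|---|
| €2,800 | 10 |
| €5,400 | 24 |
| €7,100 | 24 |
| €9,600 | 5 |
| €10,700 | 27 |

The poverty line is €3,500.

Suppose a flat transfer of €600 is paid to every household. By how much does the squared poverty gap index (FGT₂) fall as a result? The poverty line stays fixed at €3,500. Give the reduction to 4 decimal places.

0.0044

Before: below the line — 10×€2,800; squared poverty gap index (FGT₂) = 0.004444.
After the €600 transfer: below the line — 10×€3,400; squared poverty gap index (FGT₂) = 0.000091.
Reduction = 0.004444 − 0.000091 = 0.0044.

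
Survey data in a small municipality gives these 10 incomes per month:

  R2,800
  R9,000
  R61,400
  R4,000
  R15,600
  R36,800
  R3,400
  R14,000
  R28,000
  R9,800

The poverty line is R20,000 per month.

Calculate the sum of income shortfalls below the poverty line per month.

R81,400

Below z: R2,800, R3,400, R4,000, R9,000, R9,800, R14,000, R15,600 (q = 7 of N = 10).
Individual gaps: 20000−2800 = 17200; 20000−3400 = 16600; 20000−4000 = 16000; 20000−9000 = 11000; 20000−9800 = 10200; 20000−14000 = 6000; 20000−15600 = 4400.
Aggregate gap = R81,400.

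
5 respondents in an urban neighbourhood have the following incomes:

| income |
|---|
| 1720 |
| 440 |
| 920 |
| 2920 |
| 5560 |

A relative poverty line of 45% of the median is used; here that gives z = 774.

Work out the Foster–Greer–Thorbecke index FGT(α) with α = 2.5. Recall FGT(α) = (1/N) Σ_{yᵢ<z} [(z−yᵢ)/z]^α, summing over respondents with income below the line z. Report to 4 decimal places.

Below z: 440 (q = 1 of N = 5).
Shortfall ratios: (774−440)/774 = 0.4315.
Raised to α = 2.5: 0.12232.
Sum = 0.122325; FGT(2.5) = 0.122325 / 5 = 0.0245.

0.0245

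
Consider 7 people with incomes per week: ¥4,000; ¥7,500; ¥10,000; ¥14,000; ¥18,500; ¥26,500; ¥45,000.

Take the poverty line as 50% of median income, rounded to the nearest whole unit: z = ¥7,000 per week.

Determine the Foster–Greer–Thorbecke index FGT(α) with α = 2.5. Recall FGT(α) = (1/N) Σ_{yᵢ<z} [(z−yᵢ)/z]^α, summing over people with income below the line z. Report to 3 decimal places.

0.017

Poor units: ¥4,000 (q = 1 of N = 7).
Shortfall ratios: (7000−4000)/7000 = 0.4286.
Raised to α = 2.5: 0.12024.
Sum = 0.120243; FGT(2.5) = 0.120243 / 7 = 0.017.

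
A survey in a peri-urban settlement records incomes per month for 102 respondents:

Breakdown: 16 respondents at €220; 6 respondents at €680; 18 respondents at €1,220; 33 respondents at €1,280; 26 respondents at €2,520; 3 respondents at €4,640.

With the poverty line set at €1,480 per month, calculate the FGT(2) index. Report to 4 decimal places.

Below the line: 16×€220, 6×€680, 18×€1,220, 33×€1,280 (q = 73 of N = 102).
Gap ratios (z−y)/z: (1480−220)/1480 = 0.8514 (×16); (1480−680)/1480 = 0.5405 (×6); (1480−1220)/1480 = 0.1757 (×18); (1480−1280)/1480 = 0.1351 (×33).
Squared: 0.7248 (×16); 0.2922 (×6); 0.0309 (×18); 0.0183 (×33).
Sum = 14.508035; P₂ = 14.508035 / 102 = 0.1422.

0.1422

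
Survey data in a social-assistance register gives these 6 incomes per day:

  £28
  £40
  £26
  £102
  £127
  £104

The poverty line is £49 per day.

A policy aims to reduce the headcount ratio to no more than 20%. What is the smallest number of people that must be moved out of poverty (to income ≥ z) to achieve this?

Currently q = 3 of N = 6 are below the line (H = 0.500).
A headcount ratio of at most 20% allows at most ⌊0.20 × 6⌋ = 1 poor people.
So at least 3 − 1 = 2 must be lifted.

2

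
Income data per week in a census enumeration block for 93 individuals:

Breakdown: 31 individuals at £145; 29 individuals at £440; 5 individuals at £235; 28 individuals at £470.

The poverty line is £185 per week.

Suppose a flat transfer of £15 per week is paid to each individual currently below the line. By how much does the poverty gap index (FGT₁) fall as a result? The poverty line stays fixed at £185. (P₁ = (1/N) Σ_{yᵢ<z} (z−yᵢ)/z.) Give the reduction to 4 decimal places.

Before: below the line — 31×£145; poverty gap index (FGT₁) = 0.072072.
After the £15 transfer: below the line — 31×£160; poverty gap index (FGT₁) = 0.045045.
Reduction = 0.072072 − 0.045045 = 0.0270.

0.0270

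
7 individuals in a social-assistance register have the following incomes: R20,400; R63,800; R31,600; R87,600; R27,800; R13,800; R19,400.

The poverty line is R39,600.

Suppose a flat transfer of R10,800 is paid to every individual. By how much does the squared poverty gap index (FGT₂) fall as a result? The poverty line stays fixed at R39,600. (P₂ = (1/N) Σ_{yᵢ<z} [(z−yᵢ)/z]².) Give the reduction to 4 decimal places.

0.1148

Before: below the line — R13,800, R19,400, R20,400, R27,800, R31,600; squared poverty gap index (FGT₂) = 0.149908.
After the R10,800 transfer: below the line — R24,600, R30,200, R31,200, R38,600; squared poverty gap index (FGT₂) = 0.035066.
Reduction = 0.149908 − 0.035066 = 0.1148.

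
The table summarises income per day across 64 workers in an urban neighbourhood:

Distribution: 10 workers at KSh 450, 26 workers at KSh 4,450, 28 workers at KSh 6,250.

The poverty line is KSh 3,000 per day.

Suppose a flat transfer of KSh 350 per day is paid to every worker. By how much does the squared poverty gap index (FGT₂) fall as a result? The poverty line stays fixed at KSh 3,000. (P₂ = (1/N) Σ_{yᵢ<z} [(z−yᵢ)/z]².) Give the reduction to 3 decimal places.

0.029

Before: below the line — 10×KSh 450; squared poverty gap index (FGT₂) = 0.11289.
After the KSh 350 transfer: below the line — 10×KSh 800; squared poverty gap index (FGT₂) = 0.08403.
Reduction = 0.11289 − 0.08403 = 0.029.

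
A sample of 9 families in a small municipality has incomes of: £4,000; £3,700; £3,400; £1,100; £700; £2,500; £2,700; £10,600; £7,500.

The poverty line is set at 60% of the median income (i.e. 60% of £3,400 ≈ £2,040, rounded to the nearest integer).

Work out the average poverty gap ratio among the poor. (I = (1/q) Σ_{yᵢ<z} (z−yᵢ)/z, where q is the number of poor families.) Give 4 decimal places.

Below z: £700, £1,100 (q = 2 of N = 9).
Relative gaps: 0.6569, 0.4608; sum = 1.117647.
I averages over the q = 2 poor units only: 1.117647 / 2 = 0.5588.

0.5588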